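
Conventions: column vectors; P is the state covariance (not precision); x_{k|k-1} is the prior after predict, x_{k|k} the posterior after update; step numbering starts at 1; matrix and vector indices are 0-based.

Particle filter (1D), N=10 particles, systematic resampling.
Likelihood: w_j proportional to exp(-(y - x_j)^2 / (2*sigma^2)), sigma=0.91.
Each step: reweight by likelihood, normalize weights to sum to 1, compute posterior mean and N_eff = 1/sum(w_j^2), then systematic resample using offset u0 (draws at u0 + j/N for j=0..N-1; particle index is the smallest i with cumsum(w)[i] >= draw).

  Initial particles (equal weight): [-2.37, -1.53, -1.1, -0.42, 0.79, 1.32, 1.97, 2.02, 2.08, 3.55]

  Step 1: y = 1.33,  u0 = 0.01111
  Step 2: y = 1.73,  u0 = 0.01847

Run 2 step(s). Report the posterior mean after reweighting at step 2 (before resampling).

post_mean = 1.6485

step 1: w=[0.0001, 0.0017, 0.0065, 0.0364, 0.1939, 0.2312, 0.1805, 0.1734, 0.1646, 0.0118]  mean=1.5233  Neff=5.4859  idx=[3, 4, 4, 5, 5, 6, 6, 7, 7, 8]
step 2: w=[0.0079, 0.0752, 0.0752, 0.1158, 0.1158, 0.1238, 0.1238, 0.1218, 0.1218, 0.1190]  mean=1.6485  Neff=8.8758  idx=[1, 2, 3, 4, 5, 6, 6, 7, 8, 9]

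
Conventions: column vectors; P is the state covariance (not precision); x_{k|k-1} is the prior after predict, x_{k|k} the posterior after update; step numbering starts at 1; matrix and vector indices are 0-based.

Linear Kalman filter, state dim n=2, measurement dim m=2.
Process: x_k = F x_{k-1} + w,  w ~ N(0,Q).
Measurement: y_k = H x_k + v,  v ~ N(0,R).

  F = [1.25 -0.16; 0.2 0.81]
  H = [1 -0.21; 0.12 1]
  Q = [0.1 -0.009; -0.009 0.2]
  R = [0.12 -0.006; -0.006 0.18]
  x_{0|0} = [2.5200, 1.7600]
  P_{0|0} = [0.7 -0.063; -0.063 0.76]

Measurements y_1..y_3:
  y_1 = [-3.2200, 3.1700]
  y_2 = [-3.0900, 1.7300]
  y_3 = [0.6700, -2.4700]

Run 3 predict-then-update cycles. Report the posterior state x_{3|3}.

step 1: x^-=[2.8684, 1.9296]  P^-=[1.2384 0.0057; 0.0057 0.7062]  S=[1.3871 -0.0001; -0.0001 0.9054]  K=[0.8919 0.1706; -0.1027 0.7807]  nu=[-5.6832, 0.8962]  x^+=[-2.0477, 3.2131]  P^+=[0.1086 0.0123; 0.0123 0.1397]
step 2: x^-=[-3.0737, 2.1930]  P^-=[0.2683 0.0121; 0.0121 0.3000]  S=[0.3965 -0.0250; -0.0250 0.4867]  K=[0.6783 0.1259; -0.0896 0.6147]  nu=[0.4442, -0.0942]  x^+=[-2.7842, 2.0953]  P^+=[0.0825 0.0087; 0.0087 0.1101]
step 3: x^-=[-3.8155, 1.1404]  P^-=[0.2282 0.0059; 0.0059 0.2784]  S=[0.3580 -0.0314; -0.0314 0.4631]  K=[0.6441 0.1154; -0.0947 0.5963]  nu=[4.7250, -3.1525]  x^+=[-1.1361, -1.1867]  P^+=[0.0782 0.0075; 0.0075 0.1070]

x_post = [-1.1361, -1.1867]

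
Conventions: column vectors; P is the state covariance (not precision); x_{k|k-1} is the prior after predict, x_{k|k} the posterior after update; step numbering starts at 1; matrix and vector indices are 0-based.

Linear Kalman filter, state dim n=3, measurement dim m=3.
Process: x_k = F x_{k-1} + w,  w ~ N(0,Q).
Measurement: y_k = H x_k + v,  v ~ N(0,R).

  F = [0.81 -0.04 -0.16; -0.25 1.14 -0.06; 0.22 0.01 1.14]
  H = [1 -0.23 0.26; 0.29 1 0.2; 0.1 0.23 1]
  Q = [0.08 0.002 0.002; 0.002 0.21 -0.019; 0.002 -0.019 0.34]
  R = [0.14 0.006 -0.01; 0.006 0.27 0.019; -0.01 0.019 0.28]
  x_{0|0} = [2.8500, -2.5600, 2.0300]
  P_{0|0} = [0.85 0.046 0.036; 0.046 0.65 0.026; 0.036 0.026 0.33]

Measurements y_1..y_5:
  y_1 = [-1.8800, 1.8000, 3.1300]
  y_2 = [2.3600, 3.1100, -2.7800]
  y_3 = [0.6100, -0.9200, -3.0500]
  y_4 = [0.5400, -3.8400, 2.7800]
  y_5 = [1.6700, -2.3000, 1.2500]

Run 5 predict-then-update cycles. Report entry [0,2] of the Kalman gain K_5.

K[0,2] = -0.1151

step 1: x^-=[2.0861, -3.7527, 2.9156]  P^-=[0.6352 -0.1587 0.1237; -0.1587 1.0804 -0.0465; 0.1237 -0.0465 0.8289]  S=[1.0313 -0.1391 0.3139; -0.1391 1.3407 0.4150; 0.3139 0.4150 1.1685]  K=[0.7410 0.1529 -0.1243; -0.2995 0.7407 -0.0233; 0.1090 -0.0943 0.7150]  nu=[-5.5873, 4.3646, 0.8689]  x^+=[-1.4948, 1.1334, 2.5167]  P^+=[0.1247 0.0184 -0.0560; 0.0184 0.1999 -0.0373; -0.0560 -0.0373 0.2115]
step 2: x^-=[-1.6588, 1.5147, 2.5515]  P^-=[0.1804 -0.0060 -0.0625; -0.0060 0.4712 -0.0652; -0.0625 -0.0652 0.5921]  S=[0.3634 -0.0560 0.0828; -0.0560 0.7433 0.1625; 0.0828 0.1625 0.8560]  K=[0.5005 0.1101 -0.1228; -0.2593 0.6032 -0.0396; 0.1260 -0.0901 0.6717]  nu=[3.7037, 1.5660, -5.5140]  x^+=[1.0444, 1.7176, -0.8268]  P^+=[0.0882 0.0147 -0.0495; 0.0147 0.1635 -0.0361; -0.0495 -0.0361 0.1984]
step 3: x^-=[0.9095, 1.7466, -0.6957]  P^-=[0.1546 -0.0007 -0.0608; -0.0007 0.4238 -0.0641; -0.0608 -0.0641 0.5765]  S=[0.3324 -0.0478 0.0813; -0.0478 0.6968 0.1503; 0.0813 0.1503 0.8388]  K=[0.4616 0.1028 -0.1174; -0.2523 0.5808 -0.0399; 0.1375 -0.0857 0.6645]  nu=[0.2831, -2.7912, -2.8470]  x^+=[1.0875, 0.1674, -2.3095]  P^+=[0.0818 0.0140 -0.0469; 0.0140 0.1576 -0.0352; -0.0469 -0.0352 0.1959]
step 4: x^-=[1.2437, 0.0575, -2.3919]  P^-=[0.1498 -0.0001 -0.0592; -0.0001 0.4160 -0.0634; -0.0592 -0.0634 0.5742]  S=[0.3274 -0.0464 0.0823; -0.0464 0.6893 0.1492; 0.0823 0.1492 0.8367]  K=[0.4538 0.1012 -0.1156; -0.2513 0.5768 -0.0396; 0.1411 -0.0843 0.6629]  nu=[-0.0686, -3.7798, 5.0343]  x^+=[0.2481, -2.3045, 1.2543]  P^+=[0.0805 0.0138 -0.0462; 0.0138 0.1565 -0.0350; -0.0462 -0.0350 0.1953]
step 5: x^-=[0.0924, -2.7644, 1.4615]  P^-=[0.1487 -0.0000 -0.0587; -0.0000 0.4146 -0.0632; -0.0587 -0.0632 0.5738]  S=[0.3264 -0.0461 0.0826; -0.0461 0.6880 0.1491; 0.0826 0.1491 0.8364]  K=[0.4521 0.1008 -0.1151; -0.2512 0.5760 -0.0394; 0.1421 -0.0839 0.6625]  nu=[0.5618, 0.1453, 0.4151]  x^+=[0.3133, -2.8382, 1.8041]  P^+=[0.0802 0.0137 -0.0460; 0.0137 0.1563 -0.0349; -0.0460 -0.0349 0.1951]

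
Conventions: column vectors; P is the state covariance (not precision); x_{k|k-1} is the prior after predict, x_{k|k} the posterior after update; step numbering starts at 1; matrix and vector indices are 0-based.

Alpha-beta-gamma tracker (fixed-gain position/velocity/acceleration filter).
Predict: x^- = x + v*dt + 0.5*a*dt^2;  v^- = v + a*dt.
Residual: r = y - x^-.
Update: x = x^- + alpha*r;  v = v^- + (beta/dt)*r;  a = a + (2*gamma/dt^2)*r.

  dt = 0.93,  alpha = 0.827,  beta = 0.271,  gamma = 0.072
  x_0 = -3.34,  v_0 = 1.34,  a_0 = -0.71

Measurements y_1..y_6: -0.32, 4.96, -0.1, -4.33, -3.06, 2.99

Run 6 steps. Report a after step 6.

a_post = 0.2952

step 1: x_pred=-2.4008  r=2.0808  x^+=-0.6800  v^+=1.2861  a^+=-0.3636
step 2: x_pred=0.3588  r=4.6012  x^+=4.1640  v^+=2.2887  a^+=0.4025
step 3: x_pred=6.4666  r=-6.5666  x^+=1.0360  v^+=0.7496  a^+=-0.6908
step 4: x_pred=1.4344  r=-5.7644  x^+=-3.3328  v^+=-1.5726  a^+=-1.6505
step 5: x_pred=-5.5090  r=2.4490  x^+=-3.4837  v^+=-2.3939  a^+=-1.2428
step 6: x_pred=-6.2475  r=9.2375  x^+=1.3919  v^+=-0.8579  a^+=0.2952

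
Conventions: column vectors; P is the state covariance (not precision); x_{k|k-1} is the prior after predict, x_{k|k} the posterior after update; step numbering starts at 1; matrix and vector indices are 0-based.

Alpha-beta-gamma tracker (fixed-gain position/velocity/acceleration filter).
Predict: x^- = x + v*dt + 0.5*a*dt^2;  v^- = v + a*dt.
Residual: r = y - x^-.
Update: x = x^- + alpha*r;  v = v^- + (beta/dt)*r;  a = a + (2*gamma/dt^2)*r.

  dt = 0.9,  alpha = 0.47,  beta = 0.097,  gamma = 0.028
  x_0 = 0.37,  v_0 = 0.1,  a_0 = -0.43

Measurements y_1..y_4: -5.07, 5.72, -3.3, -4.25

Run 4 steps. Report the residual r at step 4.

resid = -1.6496

step 1: x_pred=0.2859  r=-5.3559  x^+=-2.2314  v^+=-0.8642  a^+=-0.8003
step 2: x_pred=-3.3333  r=9.0533  x^+=0.9217  v^+=-0.6087  a^+=-0.1744
step 3: x_pred=0.3032  r=-3.6032  x^+=-1.3903  v^+=-1.1540  a^+=-0.4235
step 4: x_pred=-2.6004  r=-1.6496  x^+=-3.3757  v^+=-1.7130  a^+=-0.5375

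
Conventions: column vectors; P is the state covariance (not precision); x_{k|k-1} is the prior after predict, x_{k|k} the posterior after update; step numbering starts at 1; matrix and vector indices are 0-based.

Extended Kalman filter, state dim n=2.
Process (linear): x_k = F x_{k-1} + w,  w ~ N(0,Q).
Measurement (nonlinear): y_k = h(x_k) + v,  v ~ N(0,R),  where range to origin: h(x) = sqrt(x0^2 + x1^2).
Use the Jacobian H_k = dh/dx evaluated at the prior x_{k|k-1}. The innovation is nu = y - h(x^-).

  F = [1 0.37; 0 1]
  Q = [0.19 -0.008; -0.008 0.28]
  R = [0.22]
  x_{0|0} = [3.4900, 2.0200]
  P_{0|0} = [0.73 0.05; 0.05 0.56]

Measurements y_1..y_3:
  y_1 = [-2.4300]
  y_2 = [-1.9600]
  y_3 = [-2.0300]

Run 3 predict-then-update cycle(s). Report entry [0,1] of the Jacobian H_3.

step 1: x^-=[4.2374, 2.0200]  P^-=[1.0337 0.2492; 0.2492 0.8400]  H_jac=[0.9027 0.4303]  S=[1.4114]  K=[0.7371; 0.4155]  nu=[-7.1242]  x^+=[-1.0137, -0.9400]  P^+=[0.2669 -0.1830; -0.1830 0.5964]
step 2: x^-=[-1.3615, -0.9400]  P^-=[0.4031 0.0296; 0.0296 0.8764]  H_jac=[-0.8229 -0.5682]  S=[0.8036]  K=[-0.4337; -0.6500]  nu=[-3.6145]  x^+=[0.2063, 1.4093]  P^+=[0.2519 -0.1969; -0.1969 0.5369]
step 3: x^-=[0.7277, 1.4093]  P^-=[0.3697 -0.0063; -0.0063 0.8169]  H_jac=[0.4588 0.8885]  S=[0.9376]  K=[0.1750; 0.7710]  nu=[-3.6161]  x^+=[0.0950, -1.3788]  P^+=[0.3410 -0.1328; -0.1328 0.2595]

H_jac[0,1] = 0.8885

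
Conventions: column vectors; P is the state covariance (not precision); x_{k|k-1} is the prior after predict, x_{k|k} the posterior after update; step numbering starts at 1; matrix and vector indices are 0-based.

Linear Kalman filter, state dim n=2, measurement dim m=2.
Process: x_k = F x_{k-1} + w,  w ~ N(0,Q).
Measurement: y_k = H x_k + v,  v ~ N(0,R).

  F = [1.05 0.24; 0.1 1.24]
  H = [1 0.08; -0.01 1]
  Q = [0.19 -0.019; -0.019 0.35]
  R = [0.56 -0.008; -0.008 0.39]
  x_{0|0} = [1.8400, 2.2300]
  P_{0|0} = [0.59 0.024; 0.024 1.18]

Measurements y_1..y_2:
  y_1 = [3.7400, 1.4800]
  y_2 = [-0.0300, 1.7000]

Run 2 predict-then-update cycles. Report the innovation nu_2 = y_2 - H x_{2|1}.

step 1: x^-=[2.4672, 2.9492]  P^-=[0.9205 0.4259; 0.4259 2.1762]  S=[1.5626 0.5825; 0.5825 2.5578]  K=[0.6012 0.0260; 0.0737 0.8324]  nu=[1.0369, -1.4445]  x^+=[3.0530, 1.8233]  P^+=[0.3358 0.0087; 0.0087 0.3241]
step 2: x^-=[3.6432, 2.5661]  P^-=[0.5832 0.1242; 0.1242 0.8539]  S=[1.1686 0.1786; 0.1786 1.2415]  K=[0.5041 0.0228; 0.0611 0.6780]  nu=[-3.8785, -0.8297]  x^+=[1.6691, 1.7665]  P^+=[0.2815 0.0077; 0.0077 0.2640]

innov = [-3.8785, -0.8297]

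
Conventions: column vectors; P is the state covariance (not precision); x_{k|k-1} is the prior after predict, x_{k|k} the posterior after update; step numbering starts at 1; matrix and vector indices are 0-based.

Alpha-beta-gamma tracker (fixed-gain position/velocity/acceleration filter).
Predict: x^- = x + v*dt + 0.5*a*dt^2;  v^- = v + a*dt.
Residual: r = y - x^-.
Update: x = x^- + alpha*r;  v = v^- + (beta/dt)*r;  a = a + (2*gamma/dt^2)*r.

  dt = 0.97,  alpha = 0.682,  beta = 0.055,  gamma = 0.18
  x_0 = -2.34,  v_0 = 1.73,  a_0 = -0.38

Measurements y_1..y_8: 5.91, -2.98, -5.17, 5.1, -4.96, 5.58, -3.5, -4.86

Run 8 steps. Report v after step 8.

v_post = -1.1163

step 1: x_pred=-0.8407  r=6.7507  x^+=3.7633  v^+=1.7442  a^+=2.2029
step 2: x_pred=6.4915  r=-9.4715  x^+=0.0319  v^+=3.3439  a^+=-1.4210
step 3: x_pred=2.6070  r=-7.7770  x^+=-2.6969  v^+=1.5246  a^+=-4.3966
step 4: x_pred=-3.2864  r=8.3864  x^+=2.4331  v^+=-2.2646  a^+=-1.1878
step 5: x_pred=-0.3224  r=-4.6376  x^+=-3.4852  v^+=-3.6798  a^+=-2.9623
step 6: x_pred=-8.4482  r=14.0282  x^+=1.1190  v^+=-5.7577  a^+=2.4051
step 7: x_pred=-3.3345  r=-0.1655  x^+=-3.4474  v^+=-3.4342  a^+=2.3418
step 8: x_pred=-5.6768  r=0.8168  x^+=-5.1198  v^+=-1.1163  a^+=2.6543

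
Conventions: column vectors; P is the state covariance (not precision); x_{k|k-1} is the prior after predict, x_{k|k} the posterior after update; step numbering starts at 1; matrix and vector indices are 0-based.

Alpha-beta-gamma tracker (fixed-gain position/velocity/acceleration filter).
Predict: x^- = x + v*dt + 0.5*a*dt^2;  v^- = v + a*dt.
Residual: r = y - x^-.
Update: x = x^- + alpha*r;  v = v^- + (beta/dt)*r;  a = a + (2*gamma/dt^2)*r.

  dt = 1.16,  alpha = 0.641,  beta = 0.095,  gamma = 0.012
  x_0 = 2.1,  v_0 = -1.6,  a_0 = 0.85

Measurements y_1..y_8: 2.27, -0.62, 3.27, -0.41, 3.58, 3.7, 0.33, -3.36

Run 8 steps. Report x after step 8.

x_post = 0.7390

step 1: x_pred=0.8159  r=1.4541  x^+=1.7480  v^+=-0.4949  a^+=0.8759
step 2: x_pred=1.7632  r=-2.3832  x^+=0.2356  v^+=0.3260  a^+=0.8334
step 3: x_pred=1.1745  r=2.0955  x^+=2.5177  v^+=1.4644  a^+=0.8708
step 4: x_pred=4.8023  r=-5.2123  x^+=1.4612  v^+=2.0477  a^+=0.7778
step 5: x_pred=4.3598  r=-0.7798  x^+=3.8600  v^+=2.8861  a^+=0.7639
step 6: x_pred=7.7218  r=-4.0218  x^+=5.1438  v^+=3.4429  a^+=0.6922
step 7: x_pred=9.6033  r=-9.2733  x^+=3.6591  v^+=3.4864  a^+=0.5268
step 8: x_pred=8.0577  r=-11.4177  x^+=0.7390  v^+=3.1624  a^+=0.3232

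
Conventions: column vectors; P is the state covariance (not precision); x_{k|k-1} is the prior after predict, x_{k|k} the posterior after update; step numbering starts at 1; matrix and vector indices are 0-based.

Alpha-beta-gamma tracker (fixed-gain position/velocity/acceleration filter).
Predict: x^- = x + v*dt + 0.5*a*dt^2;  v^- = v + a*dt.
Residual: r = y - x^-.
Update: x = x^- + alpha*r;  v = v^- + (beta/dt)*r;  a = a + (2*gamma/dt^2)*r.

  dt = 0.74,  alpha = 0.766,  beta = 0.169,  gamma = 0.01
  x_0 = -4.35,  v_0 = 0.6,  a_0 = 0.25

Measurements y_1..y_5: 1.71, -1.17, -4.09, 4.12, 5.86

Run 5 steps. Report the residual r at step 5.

step 1: x_pred=-3.8375  r=5.5475  x^+=0.4119  v^+=2.0519  a^+=0.4526
step 2: x_pred=2.0542  r=-3.2242  x^+=-0.4155  v^+=1.6505  a^+=0.3349
step 3: x_pred=0.8975  r=-4.9875  x^+=-2.9229  v^+=0.7593  a^+=0.1527
step 4: x_pred=-2.3192  r=6.4392  x^+=2.6132  v^+=2.3429  a^+=0.3879
step 5: x_pred=4.4531  r=1.4069  x^+=5.5308  v^+=2.9512  a^+=0.4393

resid = 1.4069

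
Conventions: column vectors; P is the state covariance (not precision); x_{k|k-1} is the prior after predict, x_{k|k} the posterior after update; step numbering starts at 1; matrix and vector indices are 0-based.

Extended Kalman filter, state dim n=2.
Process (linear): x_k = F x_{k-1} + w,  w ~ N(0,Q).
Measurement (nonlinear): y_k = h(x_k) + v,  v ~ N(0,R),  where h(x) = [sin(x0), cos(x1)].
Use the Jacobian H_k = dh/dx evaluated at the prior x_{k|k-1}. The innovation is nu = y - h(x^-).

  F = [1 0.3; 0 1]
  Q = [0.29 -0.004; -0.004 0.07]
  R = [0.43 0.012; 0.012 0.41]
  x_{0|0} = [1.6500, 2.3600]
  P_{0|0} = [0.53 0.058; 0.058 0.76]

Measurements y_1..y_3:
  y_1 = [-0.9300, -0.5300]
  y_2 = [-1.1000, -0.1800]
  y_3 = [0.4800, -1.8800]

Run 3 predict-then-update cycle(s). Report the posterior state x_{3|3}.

step 1: x^-=[2.3580, 2.3600]  P^-=[0.9232 0.2820; 0.2820 0.8300]  H_jac=[-0.7084 0.0000; 0.0000 -0.7044]  S=[0.8933 0.1527; 0.1527 0.8218]  K=[-0.7135 -0.1091; -0.1054 -0.6918]  nu=[-1.6358, 0.1798]  x^+=[3.5055, 2.4080]  P^+=[0.4349 0.0757; 0.0757 0.4045]
step 2: x^-=[4.2279, 2.4080]  P^-=[0.8067 0.1930; 0.1930 0.4745]  H_jac=[-0.4658 0.0000; 0.0000 -0.6696]  S=[0.6050 0.0722; 0.0722 0.6227]  K=[-0.6047 -0.1374; -0.0889 -0.4999]  nu=[-0.2151, 0.5627]  x^+=[4.2806, 2.1458]  P^+=[0.5618 0.0950; 0.0950 0.3077]
step 3: x^-=[4.9243, 2.1458]  P^-=[0.9364 0.1833; 0.1833 0.3777]  H_jac=[0.2104 0.0000; 0.0000 -0.8392]  S=[0.4714 -0.0204; -0.0204 0.6760]  K=[0.4086 -0.2152; 0.0616 -0.4670]  nu=[1.4576, -1.3362]  x^+=[5.8075, 2.8596]  P^+=[0.8229 0.0993; 0.0993 0.2273]

x_post = [5.8075, 2.8596]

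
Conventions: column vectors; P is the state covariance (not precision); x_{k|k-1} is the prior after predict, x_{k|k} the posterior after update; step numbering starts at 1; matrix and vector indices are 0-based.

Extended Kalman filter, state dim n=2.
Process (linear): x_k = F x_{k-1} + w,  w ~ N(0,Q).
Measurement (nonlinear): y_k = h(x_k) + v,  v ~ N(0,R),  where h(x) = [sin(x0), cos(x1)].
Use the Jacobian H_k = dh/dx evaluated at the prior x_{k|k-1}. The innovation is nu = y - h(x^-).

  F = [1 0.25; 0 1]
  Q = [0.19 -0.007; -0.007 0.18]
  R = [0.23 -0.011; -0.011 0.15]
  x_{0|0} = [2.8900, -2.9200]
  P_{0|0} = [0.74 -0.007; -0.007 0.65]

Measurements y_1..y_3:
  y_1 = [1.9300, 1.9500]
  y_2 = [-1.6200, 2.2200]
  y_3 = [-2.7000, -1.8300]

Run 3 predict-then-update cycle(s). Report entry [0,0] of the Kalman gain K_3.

step 1: x^-=[2.1600, -2.9200]  P^-=[0.9671 0.1485; 0.1485 0.8300]  H_jac=[-0.5557 0.0000; 0.0000 0.2198]  S=[0.5286 -0.0291; -0.0291 0.1901]  K=[-1.0157 0.0160; -0.1041 0.9437]  nu=[1.0986, 2.9255]  x^+=[1.0909, -0.2736]  P^+=[0.4207 0.0618; 0.0618 0.6493]
step 2: x^-=[1.0225, -0.2736]  P^-=[0.6822 0.2171; 0.2171 0.8293]  H_jac=[0.5212 0.0000; 0.0000 0.2702]  S=[0.4153 0.0196; 0.0196 0.2105]  K=[0.8467 0.1999; 0.2233 1.0434]  nu=[-2.4734, 1.2572]  x^+=[-0.8204, 0.4860]  P^+=[0.3694 0.0765; 0.0765 0.5702]
step 3: x^-=[-0.6989, 0.4860]  P^-=[0.6333 0.2121; 0.2121 0.7502]  H_jac=[0.7655 0.0000; 0.0000 -0.4671]  S=[0.6012 -0.0868; -0.0868 0.3137]  K=[0.7926 -0.0964; 0.1132 -1.0858]  nu=[-2.0566, -2.7142]  x^+=[-2.0673, 3.2002]  P^+=[0.2395 0.0496; 0.0496 0.3514]

K[0,0] = 0.7926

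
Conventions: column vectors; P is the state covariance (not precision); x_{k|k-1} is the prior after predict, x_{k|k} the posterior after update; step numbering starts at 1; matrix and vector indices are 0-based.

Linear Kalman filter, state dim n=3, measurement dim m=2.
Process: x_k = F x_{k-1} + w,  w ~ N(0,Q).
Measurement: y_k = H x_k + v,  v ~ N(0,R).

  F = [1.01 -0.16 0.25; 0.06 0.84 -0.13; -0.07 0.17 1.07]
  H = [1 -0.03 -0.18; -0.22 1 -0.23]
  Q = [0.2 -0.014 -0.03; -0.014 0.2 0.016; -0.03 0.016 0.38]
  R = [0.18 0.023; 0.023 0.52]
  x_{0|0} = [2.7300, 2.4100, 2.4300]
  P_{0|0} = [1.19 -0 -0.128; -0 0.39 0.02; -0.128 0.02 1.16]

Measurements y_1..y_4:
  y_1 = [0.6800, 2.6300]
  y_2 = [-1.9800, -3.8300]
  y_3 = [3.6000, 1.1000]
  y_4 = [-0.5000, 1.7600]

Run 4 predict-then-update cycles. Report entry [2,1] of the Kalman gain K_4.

step 1: x^-=[2.9792, 1.8723, 2.8187]  P^-=[1.4302 -0.0125 0.0469; -0.0125 0.4967 -0.0865; 0.0469 -0.0865 1.7516]  S=[1.6503 -0.2406; -0.2406 1.2286]  K=[0.8458 -0.1094; 0.0560 0.4337; -0.2268 -0.4511]  nu=[-1.7357, 2.0614]  x^+=[1.2856, 2.6690, 2.2824]  P^+=[0.1904 0.0543 0.2170; 0.0543 0.2721 0.1451; 0.2170 0.1451 1.4659]
step 2: x^-=[1.4420, 2.0224, 2.8059]  P^-=[0.5732 -0.0328 0.5633; -0.0328 0.3879 -0.0094; 0.5633 -0.0094 2.0861]  S=[0.6203 -0.1671; -0.1671 1.1217]  K=[0.7220 -0.1497; 0.0275 0.3582; 0.1625 -0.5224]  nu=[-2.8563, -4.8898]  x^+=[0.1116, 0.1921, 4.8961]  P^+=[0.1887 0.0575 0.3357; 0.0575 0.2467 0.2051; 0.3357 0.2051 1.7353]
step 3: x^-=[1.3060, -0.4684, 5.2637]  P^-=[0.6418 -0.0356 0.7552; -0.0356 0.3599 0.0107; 0.7552 0.0107 2.3978]  S=[0.6302 -0.2112; -0.2112 1.1250]  K=[0.7470 -0.1713; 0.0343 0.3311; 0.3227 -0.5678]  nu=[3.2274, 3.0664]  x^+=[3.1915, 0.6576, 4.5641]  P^+=[0.2031 0.0631 0.3926; 0.0631 0.2406 0.2337; 0.3926 0.2337 1.8920]
step 4: x^-=[4.2592, 0.1506, 4.7719]  P^-=[0.6908 -0.0343 0.8541; -0.0343 0.3517 0.0169; 0.8541 0.0169 2.5788]  S=[0.6494 -0.2329; -0.2329 1.1353]  K=[0.7638 -0.1805; 0.0415 0.3215; 0.3867 -0.5937]  nu=[-3.8958, 3.6440]  x^+=[0.6259, 1.1605, 1.1018]  P^+=[0.2107 0.0664 0.4188; 0.0664 0.2394 0.2464; 0.4188 0.2464 1.9745]

K[2,1] = -0.5937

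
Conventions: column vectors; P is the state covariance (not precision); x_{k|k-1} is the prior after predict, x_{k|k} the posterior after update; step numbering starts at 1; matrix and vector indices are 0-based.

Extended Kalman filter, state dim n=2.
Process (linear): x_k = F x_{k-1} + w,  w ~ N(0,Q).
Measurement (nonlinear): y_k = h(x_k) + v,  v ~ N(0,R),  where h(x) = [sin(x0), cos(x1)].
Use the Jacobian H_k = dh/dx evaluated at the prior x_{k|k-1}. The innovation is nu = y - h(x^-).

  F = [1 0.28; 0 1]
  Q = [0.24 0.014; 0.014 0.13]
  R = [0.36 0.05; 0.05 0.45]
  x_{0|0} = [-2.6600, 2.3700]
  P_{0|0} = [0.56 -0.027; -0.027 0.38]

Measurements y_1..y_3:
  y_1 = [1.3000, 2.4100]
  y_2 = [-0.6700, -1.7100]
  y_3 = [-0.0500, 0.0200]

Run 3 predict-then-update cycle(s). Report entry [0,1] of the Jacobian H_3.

step 1: x^-=[-1.9964, 2.3700]  P^-=[0.8147 0.0934; 0.0934 0.5100]  H_jac=[-0.4129 0.0000; 0.0000 -0.6973]  S=[0.4989 0.0769; 0.0769 0.6980]  K=[-0.6712 -0.0194; 0.0012 -0.5096]  nu=[2.2108, 3.1268]  x^+=[-3.5409, 0.7792]  P^+=[0.5876 0.0606; 0.0606 0.3288]
step 2: x^-=[-3.3227, 0.7792]  P^-=[0.8874 0.1667; 0.1667 0.4588]  H_jac=[-0.9836 0.0000; 0.0000 -0.7027]  S=[1.2186 0.1652; 0.1652 0.6766]  K=[-0.7165 0.0018; -0.0723 -0.4589]  nu=[-0.8502, -2.4215]  x^+=[-2.7180, 1.9519]  P^+=[0.2622 0.0498; 0.0498 0.2990]
step 3: x^-=[-2.1715, 1.9519]  P^-=[0.5535 0.1475; 0.1475 0.4290]  H_jac=[-0.5652 0.0000; 0.0000 -0.9283]  S=[0.5368 0.1274; 0.1274 0.8197]  K=[-0.5639 -0.0794; -0.0416 -0.4794]  nu=[0.7749, 0.3919]  x^+=[-2.6396, 1.7318]  P^+=[0.3662 0.0689; 0.0689 0.2346]

H_jac[0,1] = 0.0000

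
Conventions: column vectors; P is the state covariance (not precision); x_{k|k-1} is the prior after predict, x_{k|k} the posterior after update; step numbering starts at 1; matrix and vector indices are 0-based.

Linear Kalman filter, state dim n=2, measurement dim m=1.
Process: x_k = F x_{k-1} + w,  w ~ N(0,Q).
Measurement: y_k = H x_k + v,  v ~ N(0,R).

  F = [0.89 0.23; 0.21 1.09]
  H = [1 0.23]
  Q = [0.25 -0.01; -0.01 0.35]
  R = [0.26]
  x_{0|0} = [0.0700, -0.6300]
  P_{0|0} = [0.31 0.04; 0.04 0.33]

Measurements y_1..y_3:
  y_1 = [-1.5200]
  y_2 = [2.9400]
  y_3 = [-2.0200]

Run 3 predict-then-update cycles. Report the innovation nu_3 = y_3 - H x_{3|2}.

innov = [-3.6094]

step 1: x^-=[-0.0826, -0.6720]  P^-=[0.5294 0.1714; 0.1714 0.7741]  S=[0.9092]  K=[0.6256; 0.3843]  nu=[-1.2828]  x^+=[-0.8852, -1.1651]  P^+=[0.1735 -0.0472; -0.0472 0.6398]
step 2: x^-=[-1.0558, -1.4558]  P^-=[0.4020 0.1347; 0.1347 1.0961]  S=[0.7819]  K=[0.5537; 0.4947]  nu=[4.3306]  x^+=[1.3421, 0.6867]  P^+=[0.1622 -0.0795; -0.0795 0.9047]
step 3: x^-=[1.3524, 1.0303]  P^-=[0.3938 0.1662; 0.1662 1.3957]  S=[0.8041]  K=[0.5373; 0.6059]  nu=[-3.6094]  x^+=[-0.5870, -1.1566]  P^+=[0.1617 -0.0956; -0.0956 1.1005]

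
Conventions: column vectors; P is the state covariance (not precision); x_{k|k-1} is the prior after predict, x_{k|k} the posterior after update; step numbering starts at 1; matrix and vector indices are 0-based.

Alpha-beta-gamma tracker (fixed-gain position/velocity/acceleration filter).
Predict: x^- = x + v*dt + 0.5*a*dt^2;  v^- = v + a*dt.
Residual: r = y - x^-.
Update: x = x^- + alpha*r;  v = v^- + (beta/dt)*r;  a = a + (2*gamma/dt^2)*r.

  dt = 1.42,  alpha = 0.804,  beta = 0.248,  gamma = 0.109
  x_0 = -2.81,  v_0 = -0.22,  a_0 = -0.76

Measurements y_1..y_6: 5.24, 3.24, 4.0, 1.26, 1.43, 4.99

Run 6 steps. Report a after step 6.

step 1: x_pred=-3.8886  r=9.1286  x^+=3.4508  v^+=0.2951  a^+=0.2269
step 2: x_pred=4.0986  r=-0.8586  x^+=3.4083  v^+=0.4674  a^+=0.1341
step 3: x_pred=4.2072  r=-0.2072  x^+=4.0406  v^+=0.6216  a^+=0.1117
step 4: x_pred=5.0359  r=-3.7759  x^+=2.0001  v^+=0.1208  a^+=-0.2965
step 5: x_pred=1.8726  r=-0.4426  x^+=1.5168  v^+=-0.3776  a^+=-0.3444
step 6: x_pred=0.6334  r=4.3566  x^+=4.1361  v^+=-0.1057  a^+=0.1266

a_post = 0.1266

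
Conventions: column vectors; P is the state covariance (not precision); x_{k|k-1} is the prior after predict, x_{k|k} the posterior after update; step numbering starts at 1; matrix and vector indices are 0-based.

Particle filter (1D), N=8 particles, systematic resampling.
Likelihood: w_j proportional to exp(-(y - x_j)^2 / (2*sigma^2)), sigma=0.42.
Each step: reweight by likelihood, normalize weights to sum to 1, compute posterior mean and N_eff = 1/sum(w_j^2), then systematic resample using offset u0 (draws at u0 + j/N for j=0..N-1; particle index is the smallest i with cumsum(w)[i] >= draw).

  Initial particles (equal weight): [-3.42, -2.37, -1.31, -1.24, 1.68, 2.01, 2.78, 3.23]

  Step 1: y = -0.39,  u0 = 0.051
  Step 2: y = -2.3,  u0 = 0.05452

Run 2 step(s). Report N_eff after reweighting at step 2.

N_eff = 7.6789

step 1: w=[0.0000, 0.0001, 0.4131, 0.5869, 0.0000, 0.0000, 0.0000, 0.0000]  mean=-1.2689  Neff=1.9417  idx=[2, 2, 2, 3, 3, 3, 3, 3]
step 2: w=[0.1580, 0.1580, 0.1580, 0.1052, 0.1052, 0.1052, 0.1052, 0.1052]  mean=-1.2732  Neff=7.6789  idx=[0, 1, 1, 2, 3, 4, 6, 7]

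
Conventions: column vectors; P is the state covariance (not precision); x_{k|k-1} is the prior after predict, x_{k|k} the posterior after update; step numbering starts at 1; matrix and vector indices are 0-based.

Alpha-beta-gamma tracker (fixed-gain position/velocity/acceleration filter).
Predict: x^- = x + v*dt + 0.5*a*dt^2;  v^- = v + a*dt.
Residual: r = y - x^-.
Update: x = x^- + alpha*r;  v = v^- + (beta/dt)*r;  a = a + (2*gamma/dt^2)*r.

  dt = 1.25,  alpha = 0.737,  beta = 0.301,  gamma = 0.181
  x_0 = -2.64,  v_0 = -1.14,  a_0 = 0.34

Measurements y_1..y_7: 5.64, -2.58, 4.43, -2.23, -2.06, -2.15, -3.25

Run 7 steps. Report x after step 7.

x_post = -4.8873

step 1: x_pred=-3.7994  r=9.4394  x^+=3.1574  v^+=1.5580  a^+=2.5269
step 2: x_pred=7.0791  r=-9.6591  x^+=-0.0397  v^+=2.3907  a^+=0.2891
step 3: x_pred=3.1746  r=1.2554  x^+=4.0998  v^+=3.0544  a^+=0.5799
step 4: x_pred=8.3709  r=-10.6009  x^+=0.5580  v^+=1.2266  a^+=-1.8761
step 5: x_pred=0.6256  r=-2.6856  x^+=-1.3537  v^+=-1.7652  a^+=-2.4983
step 6: x_pred=-5.5119  r=3.3619  x^+=-3.0342  v^+=-4.0785  a^+=-1.7194
step 7: x_pred=-9.4756  r=6.2256  x^+=-4.8873  v^+=-4.7286  a^+=-0.2771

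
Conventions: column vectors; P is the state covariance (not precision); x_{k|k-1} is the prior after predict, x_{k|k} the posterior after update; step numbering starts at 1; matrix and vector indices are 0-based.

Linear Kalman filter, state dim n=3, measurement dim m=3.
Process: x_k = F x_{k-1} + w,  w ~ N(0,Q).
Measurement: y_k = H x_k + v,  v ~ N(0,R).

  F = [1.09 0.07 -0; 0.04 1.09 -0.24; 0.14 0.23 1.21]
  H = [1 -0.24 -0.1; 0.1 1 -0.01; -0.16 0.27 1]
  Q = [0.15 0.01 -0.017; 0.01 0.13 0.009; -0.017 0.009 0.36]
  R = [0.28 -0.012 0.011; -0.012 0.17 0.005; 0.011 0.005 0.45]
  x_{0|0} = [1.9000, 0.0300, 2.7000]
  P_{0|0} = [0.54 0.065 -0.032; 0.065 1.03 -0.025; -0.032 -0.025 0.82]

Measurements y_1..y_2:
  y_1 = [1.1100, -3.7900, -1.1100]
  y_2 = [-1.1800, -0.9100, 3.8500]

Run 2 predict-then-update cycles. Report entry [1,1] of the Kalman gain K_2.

step 1: x^-=[2.0731, -0.5393, 3.5399]  P^-=[0.8065 0.1983 0.0546; 0.1983 1.4212 0.0106; 0.0546 0.0106 1.6051]  S=[1.0788 -0.0794 -0.2568; -0.0794 1.6388 0.3495; -0.2568 0.3495 2.1504]  K=[0.7235 0.1954 0.0449; -0.0646 0.8721 0.0192; 0.0729 -0.1626 0.7788]  nu=[-0.7385, -3.4226, -4.1726]  x^+=[0.6826, -3.5563, 0.7929]  P^+=[0.2079 0.0046 0.0612; 0.0046 0.1484 -0.0271; 0.0612 -0.0271 0.3675]
step 2: x^-=[0.4951, -4.0393, 0.2370]  P^-=[0.3985 0.0203 0.0967; 0.0203 0.3412 -0.0919; 0.0967 -0.0919 0.9160]  S=[0.6738 -0.0263 -0.0374; -0.0263 0.5210 -0.0030; -0.0374 -0.0030 1.3187]  K=[0.5779 0.1430 0.0459; -0.0522 0.6579 -0.0023; 0.0707 -0.1681 0.6657]  nu=[-2.6208, 3.0822, 4.7828]  x^+=[-0.3595, -1.8856, 2.7173]  P^+=[0.1664 0.0015 0.0539; 0.0015 0.1120 -0.0283; 0.0539 -0.0283 0.3158]

K[1,1] = 0.6579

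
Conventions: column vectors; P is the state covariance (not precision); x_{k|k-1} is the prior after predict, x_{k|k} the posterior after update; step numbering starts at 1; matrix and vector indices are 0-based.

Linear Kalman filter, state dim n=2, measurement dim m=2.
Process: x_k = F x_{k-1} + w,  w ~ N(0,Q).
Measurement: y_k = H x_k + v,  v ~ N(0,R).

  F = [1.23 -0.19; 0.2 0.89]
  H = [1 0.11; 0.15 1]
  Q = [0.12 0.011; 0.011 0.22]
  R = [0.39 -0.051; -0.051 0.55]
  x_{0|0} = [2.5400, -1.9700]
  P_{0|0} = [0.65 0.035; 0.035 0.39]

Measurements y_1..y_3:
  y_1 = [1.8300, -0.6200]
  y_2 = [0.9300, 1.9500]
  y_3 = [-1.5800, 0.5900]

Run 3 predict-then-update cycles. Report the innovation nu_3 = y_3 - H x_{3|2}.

step 1: x^-=[3.4985, -1.2453]  P^-=[1.1011 0.1419; 0.1419 0.5674]  S=[1.5292 0.3209; 0.3209 1.1847]  K=[0.7166 0.0651; 0.0311 0.4884]  nu=[-1.5315, 0.1005]  x^+=[2.4076, -1.2439]  P^+=[0.2809 -0.0428; -0.0428 0.2735]
step 2: x^-=[3.1977, -0.6256]  P^-=[0.5748 -0.0114; -0.0114 0.4326]  S=[0.9675 0.0712; 0.0712 0.9921]  K=[0.5904 0.0330; 0.0054 0.4339]  nu=[-2.1988, 2.0959]  x^+=[1.9687, 0.2720]  P^+=[0.2337 -0.0470; -0.0470 0.2454]
step 3: x^-=[2.3699, 0.6358]  P^-=[0.5044 -0.0227; -0.0227 0.4070]  S=[0.8944 0.0464; 0.0464 0.9616]  K=[0.5598 0.0281; 0.0029 0.4196]  nu=[-4.0198, -0.4013]  x^+=[0.1084, 0.4556]  P^+=[0.2220 -0.0464; -0.0464 0.2376]

innov = [-4.0198, -0.4013]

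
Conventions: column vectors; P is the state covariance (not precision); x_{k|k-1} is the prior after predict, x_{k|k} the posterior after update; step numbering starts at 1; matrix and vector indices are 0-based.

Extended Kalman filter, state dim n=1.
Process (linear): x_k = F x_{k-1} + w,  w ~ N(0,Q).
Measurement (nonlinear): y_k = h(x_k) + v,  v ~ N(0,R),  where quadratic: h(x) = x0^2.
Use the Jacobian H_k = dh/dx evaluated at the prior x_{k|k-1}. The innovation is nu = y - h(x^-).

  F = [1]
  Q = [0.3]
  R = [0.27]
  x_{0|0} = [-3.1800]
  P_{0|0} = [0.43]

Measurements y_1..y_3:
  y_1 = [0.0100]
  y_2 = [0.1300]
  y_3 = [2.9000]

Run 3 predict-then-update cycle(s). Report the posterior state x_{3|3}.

step 1: x^-=[-3.1800]  P^-=[0.7300]  H_jac=[-6.3600]  S=[29.7982]  K=[-0.1558]  nu=[-10.1024]  x^+=[-1.6060]  P^+=[0.0066]
step 2: x^-=[-1.6060]  P^-=[0.3066]  H_jac=[-3.2119]  S=[3.4332]  K=[-0.2869]  nu=[-2.4491]  x^+=[-0.9034]  P^+=[0.0241]
step 3: x^-=[-0.9034]  P^-=[0.3241]  H_jac=[-1.8068]  S=[1.3281]  K=[-0.4409]  nu=[2.0838]  x^+=[-1.8223]  P^+=[0.0659]

x_post = [-1.8223]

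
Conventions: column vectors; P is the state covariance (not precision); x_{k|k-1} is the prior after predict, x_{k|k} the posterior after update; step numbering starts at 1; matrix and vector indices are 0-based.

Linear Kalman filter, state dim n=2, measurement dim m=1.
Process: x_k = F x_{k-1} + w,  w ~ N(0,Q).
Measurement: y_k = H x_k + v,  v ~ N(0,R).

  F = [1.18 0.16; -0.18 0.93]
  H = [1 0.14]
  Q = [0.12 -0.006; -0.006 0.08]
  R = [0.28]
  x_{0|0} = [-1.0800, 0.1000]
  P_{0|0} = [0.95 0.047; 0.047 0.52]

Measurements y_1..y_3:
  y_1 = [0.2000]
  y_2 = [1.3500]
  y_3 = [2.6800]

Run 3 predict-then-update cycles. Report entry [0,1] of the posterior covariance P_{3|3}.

step 1: x^-=[-1.2584, 0.2874]  P^-=[1.4738 -0.0802; -0.0802 0.5448]  S=[1.7421]  K=[0.8396; -0.0022]  nu=[1.4182]  x^+=[-0.0677, 0.2842]  P^+=[0.2458 -0.0769; -0.0769 0.5448]
step 2: x^-=[-0.0344, 0.2765]  P^-=[0.4472 -0.0593; -0.0593 0.5849]  S=[0.7221]  K=[0.6079; 0.0312]  nu=[1.3457]  x^+=[0.7836, 0.3186]  P^+=[0.1804 -0.0730; -0.0730 0.5842]
step 3: x^-=[0.9756, 0.1552]  P^-=[0.3586 -0.0354; -0.0354 0.6156]  S=[0.6407]  K=[0.5519; 0.0792]  nu=[1.6827]  x^+=[1.9043, 0.2884]  P^+=[0.1634 -0.0634; -0.0634 0.6115]

P_post[0,1] = -0.0634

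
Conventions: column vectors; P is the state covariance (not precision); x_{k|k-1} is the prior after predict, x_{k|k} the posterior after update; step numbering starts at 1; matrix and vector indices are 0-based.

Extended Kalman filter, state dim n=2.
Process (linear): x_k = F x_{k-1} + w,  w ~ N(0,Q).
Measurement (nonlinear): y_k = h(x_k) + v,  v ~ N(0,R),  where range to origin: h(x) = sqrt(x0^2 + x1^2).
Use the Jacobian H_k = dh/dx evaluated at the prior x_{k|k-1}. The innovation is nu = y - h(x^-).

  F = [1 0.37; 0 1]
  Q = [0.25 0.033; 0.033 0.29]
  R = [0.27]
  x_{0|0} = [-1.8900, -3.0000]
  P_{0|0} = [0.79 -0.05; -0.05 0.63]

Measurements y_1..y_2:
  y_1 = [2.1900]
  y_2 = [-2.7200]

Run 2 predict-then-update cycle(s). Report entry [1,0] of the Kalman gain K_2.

K[1,0] = -0.4779

step 1: x^-=[-3.0000, -3.0000]  P^-=[1.0892 0.2161; 0.2161 0.9200]  H_jac=[-0.7071 -0.7071]  S=[1.4907]  K=[-0.6192; -0.5389]  nu=[-2.0526]  x^+=[-1.7291, -1.8938]  P^+=[0.5177 -0.2813; -0.2813 0.4871]
step 2: x^-=[-2.4298, -1.8938]  P^-=[0.6262 -0.0681; -0.0681 0.7771]  H_jac=[-0.7887 -0.6148]  S=[0.8872]  K=[-0.5095; -0.4779]  nu=[-5.8007]  x^+=[0.5259, 0.8783]  P^+=[0.3959 -0.2841; -0.2841 0.5744]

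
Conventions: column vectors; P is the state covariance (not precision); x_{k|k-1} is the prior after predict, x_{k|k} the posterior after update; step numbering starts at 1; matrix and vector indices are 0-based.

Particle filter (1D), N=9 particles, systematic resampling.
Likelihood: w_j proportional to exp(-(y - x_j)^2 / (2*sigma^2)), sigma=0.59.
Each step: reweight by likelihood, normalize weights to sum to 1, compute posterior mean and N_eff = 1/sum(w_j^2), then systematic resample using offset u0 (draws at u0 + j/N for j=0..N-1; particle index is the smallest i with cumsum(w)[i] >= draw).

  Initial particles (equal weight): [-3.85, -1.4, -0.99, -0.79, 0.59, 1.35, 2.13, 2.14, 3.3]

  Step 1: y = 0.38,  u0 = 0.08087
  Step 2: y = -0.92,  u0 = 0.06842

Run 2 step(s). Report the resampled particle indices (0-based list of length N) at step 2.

step 1: w=[0.0000, 0.0073, 0.0469, 0.0972, 0.6521, 0.1798, 0.0085, 0.0081, 0.0000]  mean=0.5296  Neff=2.1306  idx=[3, 4, 4, 4, 4, 4, 4, 5, 5]
step 2: w=[0.8106, 0.0314, 0.0314, 0.0314, 0.0314, 0.0314, 0.0314, 0.0005, 0.0005]  mean=-0.5278  Neff=1.5085  idx=[0, 0, 0, 0, 0, 0, 0, 2, 5]

resampled_idx = [0, 0, 0, 0, 0, 0, 0, 2, 5]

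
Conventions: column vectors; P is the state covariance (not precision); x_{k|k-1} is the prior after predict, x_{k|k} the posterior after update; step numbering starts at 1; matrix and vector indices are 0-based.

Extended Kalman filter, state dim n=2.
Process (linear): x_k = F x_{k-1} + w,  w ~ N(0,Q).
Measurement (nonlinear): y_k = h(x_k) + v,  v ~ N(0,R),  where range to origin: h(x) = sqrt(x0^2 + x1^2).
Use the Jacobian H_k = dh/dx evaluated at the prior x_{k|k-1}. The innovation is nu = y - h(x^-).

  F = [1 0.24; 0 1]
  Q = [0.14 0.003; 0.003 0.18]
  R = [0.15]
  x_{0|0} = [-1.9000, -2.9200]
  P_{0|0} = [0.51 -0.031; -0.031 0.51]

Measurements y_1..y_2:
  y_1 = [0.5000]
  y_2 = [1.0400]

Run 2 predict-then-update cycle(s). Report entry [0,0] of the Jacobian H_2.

H_jac[0,0] = -0.7523

step 1: x^-=[-2.6008, -2.9200]  P^-=[0.6645 0.0944; 0.0944 0.6900]  H_jac=[-0.6651 -0.7467]  S=[0.9225]  K=[-0.5555; -0.6266]  nu=[-3.4103]  x^+=[-0.7063, -0.7831]  P^+=[0.3798 -0.2267; -0.2267 0.3278]
step 2: x^-=[-0.8943, -0.7831]  P^-=[0.4299 -0.1450; -0.1450 0.5078]  H_jac=[-0.7523 -0.6588]  S=[0.4699]  K=[-0.4849; -0.4797]  nu=[-0.1486]  x^+=[-0.8222, -0.7118]  P^+=[0.3194 -0.2543; -0.2543 0.3997]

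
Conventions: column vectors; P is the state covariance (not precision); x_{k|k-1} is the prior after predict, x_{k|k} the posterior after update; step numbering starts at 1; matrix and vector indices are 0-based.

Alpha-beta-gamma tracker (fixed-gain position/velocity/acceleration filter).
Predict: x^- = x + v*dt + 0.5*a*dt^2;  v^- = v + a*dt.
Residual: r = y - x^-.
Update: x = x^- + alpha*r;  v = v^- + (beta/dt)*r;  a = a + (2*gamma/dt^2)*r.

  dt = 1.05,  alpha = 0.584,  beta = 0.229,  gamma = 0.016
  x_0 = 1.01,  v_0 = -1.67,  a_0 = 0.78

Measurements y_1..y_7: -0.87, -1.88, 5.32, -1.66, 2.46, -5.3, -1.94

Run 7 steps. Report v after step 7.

step 1: x_pred=-0.3135  r=-0.5565  x^+=-0.6385  v^+=-0.9724  a^+=0.7638
step 2: x_pred=-1.2384  r=-0.6416  x^+=-1.6131  v^+=-0.3102  a^+=0.7452
step 3: x_pred=-1.5281  r=6.8481  x^+=2.4712  v^+=1.9658  a^+=0.9440
step 4: x_pred=5.0556  r=-6.7156  x^+=1.1337  v^+=1.4923  a^+=0.7491
step 5: x_pred=3.1136  r=-0.6536  x^+=2.7319  v^+=2.1363  a^+=0.7301
step 6: x_pred=5.3775  r=-10.6775  x^+=-0.8582  v^+=0.5742  a^+=0.4202
step 7: x_pred=-0.0236  r=-1.9164  x^+=-1.1428  v^+=0.5974  a^+=0.3646

v_post = 0.5974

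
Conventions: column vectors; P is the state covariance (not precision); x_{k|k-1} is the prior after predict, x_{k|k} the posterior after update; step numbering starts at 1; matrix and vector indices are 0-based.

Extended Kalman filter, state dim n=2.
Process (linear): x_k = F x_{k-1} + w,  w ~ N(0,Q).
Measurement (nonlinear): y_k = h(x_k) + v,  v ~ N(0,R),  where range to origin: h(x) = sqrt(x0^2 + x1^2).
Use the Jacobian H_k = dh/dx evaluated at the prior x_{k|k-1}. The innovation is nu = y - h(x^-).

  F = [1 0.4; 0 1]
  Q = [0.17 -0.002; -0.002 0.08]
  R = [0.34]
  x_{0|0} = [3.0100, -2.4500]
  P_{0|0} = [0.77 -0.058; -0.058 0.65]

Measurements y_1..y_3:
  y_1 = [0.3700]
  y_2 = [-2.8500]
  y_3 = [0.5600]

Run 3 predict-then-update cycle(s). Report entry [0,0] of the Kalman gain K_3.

step 1: x^-=[2.0300, -2.4500]  P^-=[0.9976 0.2000; 0.2000 0.7300]  H_jac=[0.6380 -0.7700]  S=[0.9824]  K=[0.4911; -0.4423]  nu=[-2.8117]  x^+=[0.6491, -1.2064]  P^+=[0.7606 0.4134; 0.4134 0.5378]
step 2: x^-=[0.1665, -1.2064]  P^-=[1.3474 0.6265; 0.6265 0.6178]  H_jac=[0.1368 -0.9906]  S=[0.8017]  K=[-0.5443; -0.6565]  nu=[-4.0678]  x^+=[2.3807, 1.4642]  P^+=[1.1099 0.3400; 0.3400 0.2723]
step 3: x^-=[2.9663, 1.4642]  P^-=[1.5955 0.4470; 0.4470 0.3523]  H_jac=[0.8967 0.4426]  S=[2.0467]  K=[0.7957; 0.2720]  nu=[-2.7480]  x^+=[0.7798, 0.7167]  P^+=[0.2997 0.0040; 0.0040 0.2009]

K[0,0] = 0.7957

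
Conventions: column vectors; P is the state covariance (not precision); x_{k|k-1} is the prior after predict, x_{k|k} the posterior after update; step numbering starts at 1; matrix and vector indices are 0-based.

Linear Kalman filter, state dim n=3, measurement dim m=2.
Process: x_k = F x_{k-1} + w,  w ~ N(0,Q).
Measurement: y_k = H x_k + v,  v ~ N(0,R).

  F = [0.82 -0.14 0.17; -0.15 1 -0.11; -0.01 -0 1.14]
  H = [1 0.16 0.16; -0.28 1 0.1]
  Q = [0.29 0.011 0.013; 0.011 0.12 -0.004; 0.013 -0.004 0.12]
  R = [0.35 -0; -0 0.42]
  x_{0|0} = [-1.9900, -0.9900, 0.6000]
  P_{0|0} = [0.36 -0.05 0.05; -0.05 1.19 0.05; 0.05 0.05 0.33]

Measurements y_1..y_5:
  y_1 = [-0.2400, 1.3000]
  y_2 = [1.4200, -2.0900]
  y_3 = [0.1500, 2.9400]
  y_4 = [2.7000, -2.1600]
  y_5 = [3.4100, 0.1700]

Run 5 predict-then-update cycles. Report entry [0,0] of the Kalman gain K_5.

step 1: x^-=[-1.3912, -0.7575, 0.7039]  P^-=[0.5880 -0.2446 0.1126; -0.2446 1.3277 0.0042; 0.1126 0.0042 0.5478]  S=[0.9439 -0.1701; -0.1701 1.9308]  K=[0.5724 -0.1557; 0.0986 0.7320; 0.2189 0.0335]  nu=[1.1598, 1.5976]  x^+=[-0.9760, 0.5263, 1.0112]  P^+=[0.2015 -0.0091 0.0019; -0.0091 0.3085 -0.0357; 0.0019 -0.0357 0.5029]
step 2: x^-=[-0.7021, 0.5614, 1.1626]  P^-=[0.4504 -0.0809 0.1162; -0.0809 0.4497 -0.1077; 0.1162 -0.1077 0.7735]  S=[0.8375 -0.1316; -0.1316 0.9300]  K=[0.5232 -0.1361; 0.0478 0.5031; 0.2612 -0.0307]  nu=[1.8462, -2.9643]  x^+=[0.6671, -0.8417, 1.7356]  P^+=[0.1852 -0.0044 -0.0089; -0.0044 0.2187 -0.0867; -0.0089 -0.0867 0.7134]
step 3: x^-=[0.9599, -1.1327, 1.9719]  P^-=[0.4421 -0.0745 0.1553; -0.0745 0.3716 -0.1905; 0.1553 -0.1905 1.0474]  S=[0.8445 -0.1437; -0.1437 0.8317]  K=[0.5166 -0.1305; 0.0232 0.4530; 0.3295 -0.0984]  nu=[-0.9442, 4.1442]  x^+=[-0.0686, 0.7229, 1.2529]  P^+=[0.1832 -0.0023 -0.0126; -0.0023 0.2035 -0.1387; -0.0126 -0.1387 0.9383]
step 4: x^-=[0.0555, 0.5954, 1.4289]  P^-=[0.4479 -0.0837 0.2037; -0.0837 0.3698 -0.2774; 0.2037 -0.2774 1.3397]  S=[0.8658 -0.1624; -0.1624 0.8183]  K=[0.5154 -0.1284; 0.0043 0.4475; 0.4006 -0.1655]  nu=[2.3206, -2.8828]  x^+=[1.6217, -0.6846, 2.8354]  P^+=[0.1829 -0.0013 -0.0146; -0.0013 0.2065 -0.1893; -0.0146 -0.1893 1.1569]
step 5: x^-=[1.9077, -1.2398, 3.2162]  P^-=[0.4557 -0.0965 0.2523; -0.0965 0.3862 -0.3621; 0.2523 -0.3621 1.6238]  S=[0.8885 -0.1818; -0.1818 0.8256]  K=[0.5149 -0.1275; -0.0114 0.4541; 0.4651 -0.2250]  nu=[1.1861, 1.6223]  x^+=[2.3115, -0.5166, 3.4029]  P^+=[0.1829 -0.0007 -0.0160; -0.0007 0.2139 -0.2342; -0.0160 -0.2342 1.3518]

K[0,0] = 0.5149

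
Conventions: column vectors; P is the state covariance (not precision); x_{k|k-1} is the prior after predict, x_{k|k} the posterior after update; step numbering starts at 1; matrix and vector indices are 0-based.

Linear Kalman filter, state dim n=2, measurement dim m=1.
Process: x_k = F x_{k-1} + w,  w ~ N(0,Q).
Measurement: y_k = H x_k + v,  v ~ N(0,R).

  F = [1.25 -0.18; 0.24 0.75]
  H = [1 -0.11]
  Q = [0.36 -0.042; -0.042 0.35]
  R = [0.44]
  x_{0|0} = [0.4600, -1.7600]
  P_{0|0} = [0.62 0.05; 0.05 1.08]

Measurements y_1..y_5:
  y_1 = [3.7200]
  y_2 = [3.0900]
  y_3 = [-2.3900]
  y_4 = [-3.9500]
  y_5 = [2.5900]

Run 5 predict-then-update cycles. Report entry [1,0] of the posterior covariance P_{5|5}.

P_post[1,0] = 0.0535

step 1: x^-=[0.8918, -1.2096]  P^-=[1.3412 0.0429; 0.0429 1.0112]  S=[1.7840]  K=[0.7492; -0.0383]  nu=[2.6951]  x^+=[2.9109, -1.3128]  P^+=[0.3400 0.0941; 0.0941 1.0086]
step 2: x^-=[3.8749, -0.2860]  P^-=[0.8816 0.0080; 0.0080 0.9708]  S=[1.3315]  K=[0.6614; -0.0742]  nu=[-0.8164]  x^+=[3.3350, -0.2254]  P^+=[0.2991 0.0733; 0.0733 0.9635]
step 3: x^-=[4.2093, 0.6313]  P^-=[0.8255 -0.0168; -0.0168 0.9356]  S=[1.2805]  K=[0.6461; -0.0935]  nu=[-6.5298]  x^+=[-0.0097, 1.2416]  P^+=[0.2910 0.0606; 0.0606 0.9244]
step 4: x^-=[-0.2357, 0.9289]  P^-=[0.8173 -0.0253; -0.0253 0.9085]  S=[1.2739]  K=[0.6438; -0.0983]  nu=[-3.6122]  x^+=[-2.5611, 1.2841]  P^+=[0.2893 0.0553; 0.0553 0.8962]
step 5: x^-=[-3.4325, 0.3484]  P^-=[0.8163 -0.0267; -0.0267 0.8907]  S=[1.2729]  K=[0.6436; -0.0980]  nu=[6.0608]  x^+=[0.4680, -0.2453]  P^+=[0.2891 0.0535; 0.0535 0.8785]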